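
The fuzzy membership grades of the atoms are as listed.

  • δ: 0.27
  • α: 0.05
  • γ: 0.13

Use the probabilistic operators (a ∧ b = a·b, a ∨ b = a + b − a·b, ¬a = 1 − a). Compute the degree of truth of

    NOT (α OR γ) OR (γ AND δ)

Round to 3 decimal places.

α OR γ = a + b − a·b on (0.0500, 0.1300) = 0.1735
NOT (α OR γ) = 1 − 0.1735 = 0.8265
γ AND δ = a·b on (0.1300, 0.2700) = 0.0351
NOT (α OR γ) OR (γ AND δ) = a + b − a·b on (0.8265, 0.0351) = 0.8326

0.833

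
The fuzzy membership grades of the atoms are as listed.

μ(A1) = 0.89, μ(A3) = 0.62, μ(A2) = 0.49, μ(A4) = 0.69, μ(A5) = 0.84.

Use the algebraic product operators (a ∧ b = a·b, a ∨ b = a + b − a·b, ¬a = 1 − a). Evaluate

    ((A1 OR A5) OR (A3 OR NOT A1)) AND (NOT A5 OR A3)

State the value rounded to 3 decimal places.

A1 OR A5 = a + b − a·b on (0.8900, 0.8400) = 0.9824
NOT A1 = 1 − 0.8900 = 0.1100
A3 OR NOT A1 = a + b − a·b on (0.6200, 0.1100) = 0.6618
(A1 OR A5) OR (A3 OR NOT A1) = a + b − a·b on (0.9824, 0.6618) = 0.9940
NOT A5 = 1 − 0.8400 = 0.1600
NOT A5 OR A3 = a + b − a·b on (0.1600, 0.6200) = 0.6808
((A1 OR A5) OR (A3 OR NOT A1)) AND (NOT A5 OR A3) = a·b on (0.9940, 0.6808) = 0.6767

0.677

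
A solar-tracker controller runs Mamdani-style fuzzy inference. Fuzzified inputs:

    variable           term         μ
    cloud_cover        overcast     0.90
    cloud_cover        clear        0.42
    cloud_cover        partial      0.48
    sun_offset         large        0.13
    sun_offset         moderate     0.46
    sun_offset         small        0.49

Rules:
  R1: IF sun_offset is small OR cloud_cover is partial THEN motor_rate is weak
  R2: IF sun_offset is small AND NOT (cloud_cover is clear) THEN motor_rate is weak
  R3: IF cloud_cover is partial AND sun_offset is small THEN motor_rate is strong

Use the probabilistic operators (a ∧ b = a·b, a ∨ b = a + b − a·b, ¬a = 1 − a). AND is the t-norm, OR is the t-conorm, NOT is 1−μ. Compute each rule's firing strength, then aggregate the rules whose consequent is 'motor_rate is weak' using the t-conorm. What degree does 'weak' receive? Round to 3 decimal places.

R1: small=0.49, partial=0.48; OR[a + b − a·b] → w = 0.7348
R2: small=0.49, ¬clear=1−0.42=0.58; AND[a·b] → w = 0.2842
R3: partial=0.48, small=0.49; AND[a·b] → w = 0.2352
Rules with consequent 'weak': {R1, R2} → strengths 0.7348, 0.2842
Aggregate via t-conorm [a + b − a·b]: 0.8102

0.810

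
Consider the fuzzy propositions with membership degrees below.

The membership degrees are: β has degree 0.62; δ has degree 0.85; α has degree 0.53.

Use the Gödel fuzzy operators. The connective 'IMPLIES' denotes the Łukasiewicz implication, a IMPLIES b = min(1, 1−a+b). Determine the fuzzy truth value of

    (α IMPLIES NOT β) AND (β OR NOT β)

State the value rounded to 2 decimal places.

NOT β = 1 − 0.62 = 0.38
α IMPLIES NOT β  [Łukasiewicz: min(1, 1−a+b)] with a=0.53, b=0.38 → 0.85
NOT β = 1 − 0.62 = 0.38
β OR NOT β = max(a, b) on (0.62, 0.38) = 0.62
(α IMPLIES NOT β) AND (β OR NOT β) = min(a, b) on (0.85, 0.62) = 0.62

0.62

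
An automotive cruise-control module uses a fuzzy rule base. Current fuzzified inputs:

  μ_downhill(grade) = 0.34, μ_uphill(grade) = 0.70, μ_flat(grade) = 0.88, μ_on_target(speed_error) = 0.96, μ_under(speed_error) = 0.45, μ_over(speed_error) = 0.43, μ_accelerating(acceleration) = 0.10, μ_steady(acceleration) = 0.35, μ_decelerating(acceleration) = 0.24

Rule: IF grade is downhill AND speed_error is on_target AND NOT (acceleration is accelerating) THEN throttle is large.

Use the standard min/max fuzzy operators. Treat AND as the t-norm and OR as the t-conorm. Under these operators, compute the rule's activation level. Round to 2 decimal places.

0.34

firing strength: downhill=0.34, on_target=0.96, ¬accelerating=1−0.10=0.90; AND[min(a, b)] → w = 0.34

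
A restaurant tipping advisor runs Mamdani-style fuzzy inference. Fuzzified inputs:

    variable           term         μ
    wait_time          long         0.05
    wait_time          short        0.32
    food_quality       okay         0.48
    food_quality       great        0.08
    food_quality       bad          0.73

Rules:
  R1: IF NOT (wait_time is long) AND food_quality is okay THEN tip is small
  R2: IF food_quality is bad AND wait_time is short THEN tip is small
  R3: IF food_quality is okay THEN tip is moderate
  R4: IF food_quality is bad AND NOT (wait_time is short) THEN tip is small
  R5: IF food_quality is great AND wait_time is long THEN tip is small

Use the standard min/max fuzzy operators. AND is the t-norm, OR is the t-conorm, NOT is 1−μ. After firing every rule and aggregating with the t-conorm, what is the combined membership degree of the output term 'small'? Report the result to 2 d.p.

R1: ¬long=1−0.05=0.95, okay=0.48; AND[min(a, b)] → w = 0.48
R2: bad=0.73, short=0.32; AND[min(a, b)] → w = 0.32
R3: okay=0.48 → w = 0.48
R4: bad=0.73, ¬short=1−0.32=0.68; AND[min(a, b)] → w = 0.68
R5: great=0.08, long=0.05; AND[min(a, b)] → w = 0.05
Rules with consequent 'small': {R1, R2, R4, R5} → strengths 0.48, 0.32, 0.68, 0.05
Aggregate via t-conorm [max(a, b)]: 0.68

0.68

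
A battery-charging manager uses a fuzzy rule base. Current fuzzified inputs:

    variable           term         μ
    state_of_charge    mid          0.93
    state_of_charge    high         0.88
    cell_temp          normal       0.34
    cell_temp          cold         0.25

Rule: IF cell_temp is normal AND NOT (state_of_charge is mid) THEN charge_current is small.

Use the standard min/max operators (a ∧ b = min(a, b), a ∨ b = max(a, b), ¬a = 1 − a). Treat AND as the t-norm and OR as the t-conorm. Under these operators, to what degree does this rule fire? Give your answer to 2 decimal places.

0.07

firing strength: normal=0.34, ¬mid=1−0.93=0.07; AND[min(a, b)] → w = 0.07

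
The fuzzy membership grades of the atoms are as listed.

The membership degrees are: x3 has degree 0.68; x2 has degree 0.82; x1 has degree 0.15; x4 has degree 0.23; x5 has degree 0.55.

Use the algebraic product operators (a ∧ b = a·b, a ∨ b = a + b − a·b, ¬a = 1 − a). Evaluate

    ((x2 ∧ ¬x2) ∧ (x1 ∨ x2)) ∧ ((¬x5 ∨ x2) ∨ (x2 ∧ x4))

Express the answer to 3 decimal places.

0.115

¬x2 = 1 − 0.8200 = 0.1800
x2 ∧ ¬x2 = a·b on (0.8200, 0.1800) = 0.1476
x1 ∨ x2 = a + b − a·b on (0.1500, 0.8200) = 0.8470
(x2 ∧ ¬x2) ∧ (x1 ∨ x2) = a·b on (0.1476, 0.8470) = 0.1250
¬x5 = 1 − 0.5500 = 0.4500
¬x5 ∨ x2 = a + b − a·b on (0.4500, 0.8200) = 0.9010
x2 ∧ x4 = a·b on (0.8200, 0.2300) = 0.1886
(¬x5 ∨ x2) ∨ (x2 ∧ x4) = a + b − a·b on (0.9010, 0.1886) = 0.9197
((x2 ∧ ¬x2) ∧ (x1 ∨ x2)) ∧ ((¬x5 ∨ x2) ∨ (x2 ∧ x4)) = a·b on (0.1250, 0.9197) = 0.1150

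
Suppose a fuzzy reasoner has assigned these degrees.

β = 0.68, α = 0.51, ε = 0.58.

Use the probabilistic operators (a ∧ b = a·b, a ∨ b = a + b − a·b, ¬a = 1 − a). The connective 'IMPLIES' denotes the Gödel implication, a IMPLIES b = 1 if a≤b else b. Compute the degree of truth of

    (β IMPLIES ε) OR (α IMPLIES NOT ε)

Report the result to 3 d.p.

0.756

β IMPLIES ε  [Gödel: 1 if a≤b else b] with a=0.6800, b=0.5800 → 0.5800
NOT ε = 1 − 0.5800 = 0.4200
α IMPLIES NOT ε  [Gödel: 1 if a≤b else b] with a=0.5100, b=0.4200 → 0.4200
(β IMPLIES ε) OR (α IMPLIES NOT ε) = a + b − a·b on (0.5800, 0.4200) = 0.7564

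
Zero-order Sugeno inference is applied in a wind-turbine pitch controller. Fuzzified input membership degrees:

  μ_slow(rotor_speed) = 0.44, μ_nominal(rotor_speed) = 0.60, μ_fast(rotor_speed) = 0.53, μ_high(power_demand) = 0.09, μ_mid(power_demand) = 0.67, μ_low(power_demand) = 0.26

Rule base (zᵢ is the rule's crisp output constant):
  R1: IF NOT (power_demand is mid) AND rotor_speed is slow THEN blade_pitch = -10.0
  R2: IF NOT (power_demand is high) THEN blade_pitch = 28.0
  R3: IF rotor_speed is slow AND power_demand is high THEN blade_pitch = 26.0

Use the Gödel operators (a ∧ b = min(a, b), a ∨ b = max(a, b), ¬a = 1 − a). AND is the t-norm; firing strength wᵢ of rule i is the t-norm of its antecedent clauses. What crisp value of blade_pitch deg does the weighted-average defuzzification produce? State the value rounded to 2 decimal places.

R1 (z=-10.0): ¬mid=1−0.67=0.33, slow=0.44; AND[min(a, b)] → w = 0.33
R2 (z=28.0): ¬high=1−0.09=0.91 → w = 0.91
R3 (z=26.0): slow=0.44, high=0.09; AND[min(a, b)] → w = 0.09
Weighted average = (0.33·-10.0 + 0.91·28.0 + 0.09·26.0) / (0.33 + 0.91 + 0.09)
  = 24.5200 / 1.3300 = 18.44

18.44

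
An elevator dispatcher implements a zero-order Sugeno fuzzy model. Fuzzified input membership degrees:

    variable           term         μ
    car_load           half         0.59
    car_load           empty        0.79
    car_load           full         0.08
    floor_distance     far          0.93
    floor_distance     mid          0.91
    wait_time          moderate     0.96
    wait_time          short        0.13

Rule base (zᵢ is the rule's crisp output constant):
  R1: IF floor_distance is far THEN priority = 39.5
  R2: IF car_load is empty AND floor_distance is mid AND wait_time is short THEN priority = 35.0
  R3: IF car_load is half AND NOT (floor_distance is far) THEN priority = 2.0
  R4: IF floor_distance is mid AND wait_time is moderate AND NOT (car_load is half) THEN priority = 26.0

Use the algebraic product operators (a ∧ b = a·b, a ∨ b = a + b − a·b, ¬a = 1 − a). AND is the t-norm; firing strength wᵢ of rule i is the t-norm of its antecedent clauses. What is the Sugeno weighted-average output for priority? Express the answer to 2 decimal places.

R1 (z=39.5): far=0.93 → w = 0.9300
R2 (z=35.0): empty=0.79, mid=0.91, short=0.13; AND[a·b] → w = 0.0935
R3 (z=2.0): half=0.59, ¬far=1−0.93=0.07; AND[a·b] → w = 0.0413
R4 (z=26.0): mid=0.91, moderate=0.96, ¬half=1−0.59=0.41; AND[a·b] → w = 0.3582
Weighted average = (0.9300·39.5 + 0.0935·35.0 + 0.0413·2.0 + 0.3582·26.0) / (0.9300 + 0.0935 + 0.0413 + 0.3582)
  = 49.4012 / 1.4229 = 34.72

34.72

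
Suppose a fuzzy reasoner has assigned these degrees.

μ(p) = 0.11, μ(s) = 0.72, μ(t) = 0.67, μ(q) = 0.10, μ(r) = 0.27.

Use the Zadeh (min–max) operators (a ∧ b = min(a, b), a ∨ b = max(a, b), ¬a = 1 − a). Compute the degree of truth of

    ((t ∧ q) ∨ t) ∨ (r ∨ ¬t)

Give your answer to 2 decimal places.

0.67

t ∧ q = min(a, b) on (0.67, 0.10) = 0.10
(t ∧ q) ∨ t = max(a, b) on (0.10, 0.67) = 0.67
¬t = 1 − 0.67 = 0.33
r ∨ ¬t = max(a, b) on (0.27, 0.33) = 0.33
((t ∧ q) ∨ t) ∨ (r ∨ ¬t) = max(a, b) on (0.67, 0.33) = 0.67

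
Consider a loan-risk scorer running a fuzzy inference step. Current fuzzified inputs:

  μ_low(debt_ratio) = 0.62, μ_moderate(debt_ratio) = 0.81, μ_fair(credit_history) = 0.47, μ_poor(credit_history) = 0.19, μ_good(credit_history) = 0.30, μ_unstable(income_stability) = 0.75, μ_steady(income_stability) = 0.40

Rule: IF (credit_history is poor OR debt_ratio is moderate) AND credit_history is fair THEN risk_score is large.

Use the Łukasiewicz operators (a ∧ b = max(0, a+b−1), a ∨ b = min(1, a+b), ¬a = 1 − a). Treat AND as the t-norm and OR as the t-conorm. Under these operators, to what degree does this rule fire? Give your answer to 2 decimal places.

0.47

firing strength: (poor=0.19 OR moderate=0.81) = 1.00; AND[max(0, a+b−1)] with fair=0.47 → w = 0.47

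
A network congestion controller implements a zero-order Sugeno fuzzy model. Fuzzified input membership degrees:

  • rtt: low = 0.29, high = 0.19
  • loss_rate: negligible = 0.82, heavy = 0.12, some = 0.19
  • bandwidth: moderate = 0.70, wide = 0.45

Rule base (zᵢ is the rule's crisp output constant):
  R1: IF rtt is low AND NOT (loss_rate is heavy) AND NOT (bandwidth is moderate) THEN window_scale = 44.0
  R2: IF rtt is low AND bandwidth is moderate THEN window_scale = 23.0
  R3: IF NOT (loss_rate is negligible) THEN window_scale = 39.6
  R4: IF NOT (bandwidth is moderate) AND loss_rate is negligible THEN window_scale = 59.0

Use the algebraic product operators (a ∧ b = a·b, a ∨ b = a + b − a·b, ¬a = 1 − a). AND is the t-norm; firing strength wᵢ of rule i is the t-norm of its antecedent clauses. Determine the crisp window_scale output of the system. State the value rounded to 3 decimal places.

42.065

R1 (z=44.0): low=0.29, ¬heavy=1−0.12=0.88, ¬moderate=1−0.70=0.30; AND[a·b] → w = 0.0766
R2 (z=23.0): low=0.29, moderate=0.70; AND[a·b] → w = 0.2030
R3 (z=39.6): ¬negligible=1−0.82=0.18 → w = 0.1800
R4 (z=59.0): ¬moderate=1−0.70=0.30, negligible=0.82; AND[a·b] → w = 0.2460
Weighted average = (0.0766·44.0 + 0.2030·23.0 + 0.1800·39.6 + 0.2460·59.0) / (0.0766 + 0.2030 + 0.1800 + 0.2460)
  = 29.6796 / 0.7056 = 42.065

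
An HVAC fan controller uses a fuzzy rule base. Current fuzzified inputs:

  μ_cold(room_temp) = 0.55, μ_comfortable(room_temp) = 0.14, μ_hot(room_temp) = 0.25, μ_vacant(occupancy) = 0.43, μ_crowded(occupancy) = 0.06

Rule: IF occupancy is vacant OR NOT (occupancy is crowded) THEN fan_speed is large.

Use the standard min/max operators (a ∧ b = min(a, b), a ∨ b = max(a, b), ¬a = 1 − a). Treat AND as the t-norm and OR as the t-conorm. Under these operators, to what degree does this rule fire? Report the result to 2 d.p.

firing strength: vacant=0.43, ¬crowded=1−0.06=0.94; OR[max(a, b)] → w = 0.94

0.94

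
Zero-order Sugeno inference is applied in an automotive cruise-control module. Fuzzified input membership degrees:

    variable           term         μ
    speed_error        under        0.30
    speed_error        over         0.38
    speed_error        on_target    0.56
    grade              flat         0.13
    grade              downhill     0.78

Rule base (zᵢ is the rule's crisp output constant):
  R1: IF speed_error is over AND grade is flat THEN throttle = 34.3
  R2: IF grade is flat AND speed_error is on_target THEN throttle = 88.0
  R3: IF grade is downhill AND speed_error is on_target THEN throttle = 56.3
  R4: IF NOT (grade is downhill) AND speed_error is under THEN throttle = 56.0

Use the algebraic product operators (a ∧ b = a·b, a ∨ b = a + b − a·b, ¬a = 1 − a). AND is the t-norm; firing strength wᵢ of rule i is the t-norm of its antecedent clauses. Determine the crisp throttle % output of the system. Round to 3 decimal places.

58.222

R1 (z=34.3): over=0.38, flat=0.13; AND[a·b] → w = 0.0494
R2 (z=88.0): flat=0.13, on_target=0.56; AND[a·b] → w = 0.0728
R3 (z=56.3): downhill=0.78, on_target=0.56; AND[a·b] → w = 0.4368
R4 (z=56.0): ¬downhill=1−0.78=0.22, under=0.30; AND[a·b] → w = 0.0660
Weighted average = (0.0494·34.3 + 0.0728·88.0 + 0.4368·56.3 + 0.0660·56.0) / (0.0494 + 0.0728 + 0.4368 + 0.0660)
  = 36.3887 / 0.6250 = 58.222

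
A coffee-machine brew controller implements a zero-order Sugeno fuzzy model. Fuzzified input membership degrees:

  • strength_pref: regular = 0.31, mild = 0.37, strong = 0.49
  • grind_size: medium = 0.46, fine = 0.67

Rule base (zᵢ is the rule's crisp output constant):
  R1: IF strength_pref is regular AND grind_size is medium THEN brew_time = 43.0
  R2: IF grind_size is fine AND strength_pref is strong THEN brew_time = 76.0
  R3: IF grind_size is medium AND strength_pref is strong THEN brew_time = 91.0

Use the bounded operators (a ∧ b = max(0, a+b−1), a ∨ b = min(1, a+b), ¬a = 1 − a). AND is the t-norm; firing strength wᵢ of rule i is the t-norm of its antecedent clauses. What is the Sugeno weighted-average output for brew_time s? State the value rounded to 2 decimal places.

76.00

R1 (z=43.0): regular=0.31, medium=0.46; AND[max(0, a+b−1)] → w = 0.00
R2 (z=76.0): fine=0.67, strong=0.49; AND[max(0, a+b−1)] → w = 0.16
R3 (z=91.0): medium=0.46, strong=0.49; AND[max(0, a+b−1)] → w = 0.00
Weighted average = (0.00·43.0 + 0.16·76.0 + 0.00·91.0) / (0.00 + 0.16 + 0.00)
  = 12.1600 / 0.1600 = 76.00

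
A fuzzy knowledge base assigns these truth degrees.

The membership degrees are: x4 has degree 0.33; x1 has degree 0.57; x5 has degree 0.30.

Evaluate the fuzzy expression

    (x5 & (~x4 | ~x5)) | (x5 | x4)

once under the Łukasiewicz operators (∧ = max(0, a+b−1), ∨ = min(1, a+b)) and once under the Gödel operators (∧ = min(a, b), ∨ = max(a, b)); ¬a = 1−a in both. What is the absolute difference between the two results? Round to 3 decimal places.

Under Łukasiewicz:
  ~x4 = 1 − 0.33 = 0.67
  ~x5 = 1 − 0.30 = 0.70
  ~x4 | ~x5 = min(1, a+b) on (0.67, 0.70) = 1.00
  x5 & (~x4 | ~x5) = max(0, a+b−1) on (0.30, 1.00) = 0.30
  x5 | x4 = min(1, a+b) on (0.30, 0.33) = 0.63
  (x5 & (~x4 | ~x5)) | (x5 | x4) = min(1, a+b) on (0.30, 0.63) = 0.93
  → value = 0.9300
Under Gödel:
  ~x4 = 1 − 0.33 = 0.67
  ~x5 = 1 − 0.30 = 0.70
  ~x4 | ~x5 = max(a, b) on (0.67, 0.70) = 0.70
  x5 & (~x4 | ~x5) = min(a, b) on (0.30, 0.70) = 0.30
  x5 | x4 = max(a, b) on (0.30, 0.33) = 0.33
  (x5 & (~x4 | ~x5)) | (x5 | x4) = max(a, b) on (0.30, 0.33) = 0.33
  → value = 0.3300
|0.9300 − 0.3300| = 0.600

0.600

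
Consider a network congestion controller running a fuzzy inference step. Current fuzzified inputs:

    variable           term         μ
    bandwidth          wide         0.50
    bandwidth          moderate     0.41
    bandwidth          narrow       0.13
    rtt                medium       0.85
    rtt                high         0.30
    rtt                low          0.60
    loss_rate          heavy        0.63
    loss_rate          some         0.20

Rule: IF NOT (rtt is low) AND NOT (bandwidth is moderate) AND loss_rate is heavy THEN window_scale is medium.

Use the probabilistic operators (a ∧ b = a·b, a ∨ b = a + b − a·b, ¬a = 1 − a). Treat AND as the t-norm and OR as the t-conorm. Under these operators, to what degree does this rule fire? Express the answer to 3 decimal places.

firing strength: ¬low=1−0.60=0.40, ¬moderate=1−0.41=0.59, heavy=0.63; AND[a·b] → w = 0.1487

0.149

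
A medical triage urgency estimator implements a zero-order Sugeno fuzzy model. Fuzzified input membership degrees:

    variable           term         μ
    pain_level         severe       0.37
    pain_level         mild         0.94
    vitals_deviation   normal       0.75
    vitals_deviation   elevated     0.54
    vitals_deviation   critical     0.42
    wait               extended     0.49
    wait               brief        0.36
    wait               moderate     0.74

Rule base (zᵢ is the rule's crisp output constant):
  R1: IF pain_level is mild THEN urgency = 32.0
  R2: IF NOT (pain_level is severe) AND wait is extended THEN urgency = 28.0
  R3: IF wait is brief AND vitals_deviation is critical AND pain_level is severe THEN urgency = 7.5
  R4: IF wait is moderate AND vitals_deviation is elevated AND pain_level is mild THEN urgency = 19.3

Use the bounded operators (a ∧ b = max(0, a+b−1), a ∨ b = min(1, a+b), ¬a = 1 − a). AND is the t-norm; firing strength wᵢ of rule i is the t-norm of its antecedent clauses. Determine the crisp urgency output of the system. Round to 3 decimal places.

29.442

R1 (z=32.0): mild=0.94 → w = 0.94
R2 (z=28.0): ¬severe=1−0.37=0.63, extended=0.49; AND[max(0, a+b−1)] → w = 0.12
R3 (z=7.5): brief=0.36, critical=0.42, severe=0.37; AND[max(0, a+b−1)] → w = 0.00
R4 (z=19.3): moderate=0.74, elevated=0.54, mild=0.94; AND[max(0, a+b−1)] → w = 0.22
Weighted average = (0.94·32.0 + 0.12·28.0 + 0.00·7.5 + 0.22·19.3) / (0.94 + 0.12 + 0.00 + 0.22)
  = 37.6860 / 1.2800 = 29.442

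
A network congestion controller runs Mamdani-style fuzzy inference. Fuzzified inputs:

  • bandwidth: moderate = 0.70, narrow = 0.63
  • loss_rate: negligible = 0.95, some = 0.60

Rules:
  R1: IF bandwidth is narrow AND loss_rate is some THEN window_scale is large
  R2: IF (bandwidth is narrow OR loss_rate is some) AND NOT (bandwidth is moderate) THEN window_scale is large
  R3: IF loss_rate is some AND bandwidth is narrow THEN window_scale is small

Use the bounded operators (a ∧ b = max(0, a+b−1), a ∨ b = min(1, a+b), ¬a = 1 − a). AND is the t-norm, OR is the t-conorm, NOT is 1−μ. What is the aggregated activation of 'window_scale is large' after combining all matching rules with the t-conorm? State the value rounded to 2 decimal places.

R1: narrow=0.63, some=0.60; AND[max(0, a+b−1)] → w = 0.23
R2: (narrow=0.63 OR some=0.60) = 1.00; AND[max(0, a+b−1)] with ¬moderate=1−0.70=0.30 → w = 0.30
R3: some=0.60, narrow=0.63; AND[max(0, a+b−1)] → w = 0.23
Rules with consequent 'large': {R1, R2} → strengths 0.23, 0.30
Aggregate via t-conorm [min(1, a+b)]: 0.53

0.53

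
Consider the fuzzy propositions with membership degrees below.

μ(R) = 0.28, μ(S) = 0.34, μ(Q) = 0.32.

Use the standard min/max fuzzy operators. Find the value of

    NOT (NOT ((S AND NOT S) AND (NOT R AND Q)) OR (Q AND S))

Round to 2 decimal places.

NOT S = 1 − 0.34 = 0.66
S AND NOT S = min(a, b) on (0.34, 0.66) = 0.34
NOT R = 1 − 0.28 = 0.72
NOT R AND Q = min(a, b) on (0.72, 0.32) = 0.32
(S AND NOT S) AND (NOT R AND Q) = min(a, b) on (0.34, 0.32) = 0.32
NOT ((S AND NOT S) AND (NOT R AND Q)) = 1 − 0.32 = 0.68
Q AND S = min(a, b) on (0.32, 0.34) = 0.32
NOT ((S AND NOT S) AND (NOT R AND Q)) OR (Q AND S) = max(a, b) on (0.68, 0.32) = 0.68
NOT (NOT ((S AND NOT S) AND (NOT R AND Q)) OR (Q AND S)) = 1 − 0.68 = 0.32

0.32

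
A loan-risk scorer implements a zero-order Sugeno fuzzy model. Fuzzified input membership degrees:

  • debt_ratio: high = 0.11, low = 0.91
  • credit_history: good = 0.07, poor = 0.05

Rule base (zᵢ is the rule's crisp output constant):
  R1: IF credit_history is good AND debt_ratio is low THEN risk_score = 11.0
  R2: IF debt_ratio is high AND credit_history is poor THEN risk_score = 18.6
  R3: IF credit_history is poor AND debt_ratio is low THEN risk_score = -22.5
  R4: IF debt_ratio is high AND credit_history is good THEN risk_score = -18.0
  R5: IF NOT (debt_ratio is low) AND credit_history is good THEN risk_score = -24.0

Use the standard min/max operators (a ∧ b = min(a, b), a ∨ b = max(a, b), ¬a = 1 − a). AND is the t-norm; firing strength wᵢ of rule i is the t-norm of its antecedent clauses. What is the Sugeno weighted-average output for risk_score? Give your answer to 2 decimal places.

R1 (z=11.0): good=0.07, low=0.91; AND[min(a, b)] → w = 0.07
R2 (z=18.6): high=0.11, poor=0.05; AND[min(a, b)] → w = 0.05
R3 (z=-22.5): poor=0.05, low=0.91; AND[min(a, b)] → w = 0.05
R4 (z=-18.0): high=0.11, good=0.07; AND[min(a, b)] → w = 0.07
R5 (z=-24.0): ¬low=1−0.91=0.09, good=0.07; AND[min(a, b)] → w = 0.07
Weighted average = (0.07·11.0 + 0.05·18.6 + 0.05·-22.5 + 0.07·-18.0 + 0.07·-24.0) / (0.07 + 0.05 + 0.05 + 0.07 + 0.07)
  = -2.3650 / 0.3100 = -7.63

-7.63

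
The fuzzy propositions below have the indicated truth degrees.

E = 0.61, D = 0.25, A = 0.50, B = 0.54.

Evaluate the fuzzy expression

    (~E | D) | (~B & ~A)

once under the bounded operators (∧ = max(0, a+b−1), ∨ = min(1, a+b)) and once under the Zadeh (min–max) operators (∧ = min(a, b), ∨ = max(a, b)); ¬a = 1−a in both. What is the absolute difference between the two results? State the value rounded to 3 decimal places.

0.180

Under bounded:
  ~E = 1 − 0.61 = 0.39
  ~E | D = min(1, a+b) on (0.39, 0.25) = 0.64
  ~B = 1 − 0.54 = 0.46
  ~A = 1 − 0.50 = 0.50
  ~B & ~A = max(0, a+b−1) on (0.46, 0.50) = 0.00
  (~E | D) | (~B & ~A) = min(1, a+b) on (0.64, 0.00) = 0.64
  → value = 0.6400
Under Zadeh (min–max):
  ~E = 1 − 0.61 = 0.39
  ~E | D = max(a, b) on (0.39, 0.25) = 0.39
  ~B = 1 − 0.54 = 0.46
  ~A = 1 − 0.50 = 0.50
  ~B & ~A = min(a, b) on (0.46, 0.50) = 0.46
  (~E | D) | (~B & ~A) = max(a, b) on (0.39, 0.46) = 0.46
  → value = 0.4600
|0.6400 − 0.4600| = 0.180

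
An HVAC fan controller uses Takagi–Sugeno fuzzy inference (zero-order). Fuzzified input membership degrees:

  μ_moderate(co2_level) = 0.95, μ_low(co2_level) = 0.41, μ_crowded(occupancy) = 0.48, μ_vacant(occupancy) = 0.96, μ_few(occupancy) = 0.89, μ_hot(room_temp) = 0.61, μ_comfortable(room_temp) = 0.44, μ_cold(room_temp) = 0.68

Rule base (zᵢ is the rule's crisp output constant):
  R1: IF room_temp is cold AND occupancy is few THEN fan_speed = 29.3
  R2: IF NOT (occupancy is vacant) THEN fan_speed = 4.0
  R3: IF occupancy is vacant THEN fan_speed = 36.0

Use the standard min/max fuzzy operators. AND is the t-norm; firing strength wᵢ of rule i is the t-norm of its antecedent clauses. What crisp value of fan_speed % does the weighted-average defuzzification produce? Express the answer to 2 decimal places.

32.53

R1 (z=29.3): cold=0.68, few=0.89; AND[min(a, b)] → w = 0.68
R2 (z=4.0): ¬vacant=1−0.96=0.04 → w = 0.04
R3 (z=36.0): vacant=0.96 → w = 0.96
Weighted average = (0.68·29.3 + 0.04·4.0 + 0.96·36.0) / (0.68 + 0.04 + 0.96)
  = 54.6440 / 1.6800 = 32.53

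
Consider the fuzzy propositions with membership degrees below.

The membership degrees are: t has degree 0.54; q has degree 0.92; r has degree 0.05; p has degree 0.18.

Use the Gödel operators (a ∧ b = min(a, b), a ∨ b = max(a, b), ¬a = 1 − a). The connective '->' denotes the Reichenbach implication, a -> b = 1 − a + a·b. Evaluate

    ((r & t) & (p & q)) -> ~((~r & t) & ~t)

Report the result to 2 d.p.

0.98

r & t = min(a, b) on (0.05, 0.54) = 0.05
p & q = min(a, b) on (0.18, 0.92) = 0.18
(r & t) & (p & q) = min(a, b) on (0.05, 0.18) = 0.05
~r = 1 − 0.05 = 0.95
~r & t = min(a, b) on (0.95, 0.54) = 0.54
~t = 1 − 0.54 = 0.46
(~r & t) & ~t = min(a, b) on (0.54, 0.46) = 0.46
~((~r & t) & ~t) = 1 − 0.46 = 0.54
((r & t) & (p & q)) -> ~((~r & t) & ~t)  [Reichenbach: 1 − a + a·b] with a=0.05, b=0.54 → 0.98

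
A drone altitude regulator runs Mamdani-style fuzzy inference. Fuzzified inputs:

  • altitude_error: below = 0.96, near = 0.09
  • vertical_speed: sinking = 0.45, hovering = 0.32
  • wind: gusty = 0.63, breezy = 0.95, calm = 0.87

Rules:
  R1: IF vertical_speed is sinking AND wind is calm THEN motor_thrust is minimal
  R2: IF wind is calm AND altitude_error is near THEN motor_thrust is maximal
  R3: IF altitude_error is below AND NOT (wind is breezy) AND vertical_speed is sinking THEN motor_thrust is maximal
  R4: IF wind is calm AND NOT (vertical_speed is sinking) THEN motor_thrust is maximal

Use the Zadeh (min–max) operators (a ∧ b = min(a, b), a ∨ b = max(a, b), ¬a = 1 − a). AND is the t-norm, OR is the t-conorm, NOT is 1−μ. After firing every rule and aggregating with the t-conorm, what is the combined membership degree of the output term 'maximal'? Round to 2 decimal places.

R1: sinking=0.45, calm=0.87; AND[min(a, b)] → w = 0.45
R2: calm=0.87, near=0.09; AND[min(a, b)] → w = 0.09
R3: below=0.96, ¬breezy=1−0.95=0.05, sinking=0.45; AND[min(a, b)] → w = 0.05
R4: calm=0.87, ¬sinking=1−0.45=0.55; AND[min(a, b)] → w = 0.55
Rules with consequent 'maximal': {R2, R3, R4} → strengths 0.09, 0.05, 0.55
Aggregate via t-conorm [max(a, b)]: 0.55

0.55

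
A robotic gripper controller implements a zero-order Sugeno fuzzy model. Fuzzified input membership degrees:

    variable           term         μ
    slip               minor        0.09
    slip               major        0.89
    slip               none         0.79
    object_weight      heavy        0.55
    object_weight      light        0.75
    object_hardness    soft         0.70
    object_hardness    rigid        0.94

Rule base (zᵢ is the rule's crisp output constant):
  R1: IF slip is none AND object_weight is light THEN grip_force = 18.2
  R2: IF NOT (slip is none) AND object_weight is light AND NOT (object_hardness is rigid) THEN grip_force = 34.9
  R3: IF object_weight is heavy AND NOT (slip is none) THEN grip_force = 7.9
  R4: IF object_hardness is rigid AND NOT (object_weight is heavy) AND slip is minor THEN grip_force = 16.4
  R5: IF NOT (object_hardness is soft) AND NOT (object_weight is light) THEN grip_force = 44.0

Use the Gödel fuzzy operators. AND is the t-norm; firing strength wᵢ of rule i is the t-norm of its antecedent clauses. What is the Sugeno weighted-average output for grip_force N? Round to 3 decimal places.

R1 (z=18.2): none=0.79, light=0.75; AND[min(a, b)] → w = 0.75
R2 (z=34.9): ¬none=1−0.79=0.21, light=0.75, ¬rigid=1−0.94=0.06; AND[min(a, b)] → w = 0.06
R3 (z=7.9): heavy=0.55, ¬none=1−0.79=0.21; AND[min(a, b)] → w = 0.21
R4 (z=16.4): rigid=0.94, ¬heavy=1−0.55=0.45, minor=0.09; AND[min(a, b)] → w = 0.09
R5 (z=44.0): ¬soft=1−0.70=0.30, ¬light=1−0.75=0.25; AND[min(a, b)] → w = 0.25
Weighted average = (0.75·18.2 + 0.06·34.9 + 0.21·7.9 + 0.09·16.4 + 0.25·44.0) / (0.75 + 0.06 + 0.21 + 0.09 + 0.25)
  = 29.8790 / 1.3600 = 21.970

21.970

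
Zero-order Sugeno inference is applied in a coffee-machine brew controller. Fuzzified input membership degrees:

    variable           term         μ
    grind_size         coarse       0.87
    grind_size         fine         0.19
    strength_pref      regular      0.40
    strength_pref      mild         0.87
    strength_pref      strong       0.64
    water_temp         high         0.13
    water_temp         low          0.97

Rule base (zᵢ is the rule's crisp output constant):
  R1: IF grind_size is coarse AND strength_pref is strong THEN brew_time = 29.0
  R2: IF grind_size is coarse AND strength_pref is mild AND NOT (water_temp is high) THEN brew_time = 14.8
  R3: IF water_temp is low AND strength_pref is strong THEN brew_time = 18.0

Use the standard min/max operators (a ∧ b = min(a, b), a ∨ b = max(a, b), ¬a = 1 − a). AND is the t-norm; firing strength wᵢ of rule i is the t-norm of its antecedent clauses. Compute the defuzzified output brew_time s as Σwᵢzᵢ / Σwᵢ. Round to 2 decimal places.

R1 (z=29.0): coarse=0.87, strong=0.64; AND[min(a, b)] → w = 0.64
R2 (z=14.8): coarse=0.87, mild=0.87, ¬high=1−0.13=0.87; AND[min(a, b)] → w = 0.87
R3 (z=18.0): low=0.97, strong=0.64; AND[min(a, b)] → w = 0.64
Weighted average = (0.64·29.0 + 0.87·14.8 + 0.64·18.0) / (0.64 + 0.87 + 0.64)
  = 42.9560 / 2.1500 = 19.98

19.98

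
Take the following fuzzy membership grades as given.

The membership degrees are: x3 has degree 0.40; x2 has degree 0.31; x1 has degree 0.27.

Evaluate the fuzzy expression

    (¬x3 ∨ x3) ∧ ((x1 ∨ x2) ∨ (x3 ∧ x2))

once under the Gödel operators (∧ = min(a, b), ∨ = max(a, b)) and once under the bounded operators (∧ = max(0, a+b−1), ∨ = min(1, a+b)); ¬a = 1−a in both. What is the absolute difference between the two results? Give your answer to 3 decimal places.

Under Gödel:
  ¬x3 = 1 − 0.40 = 0.60
  ¬x3 ∨ x3 = max(a, b) on (0.60, 0.40) = 0.60
  x1 ∨ x2 = max(a, b) on (0.27, 0.31) = 0.31
  x3 ∧ x2 = min(a, b) on (0.40, 0.31) = 0.31
  (x1 ∨ x2) ∨ (x3 ∧ x2) = max(a, b) on (0.31, 0.31) = 0.31
  (¬x3 ∨ x3) ∧ ((x1 ∨ x2) ∨ (x3 ∧ x2)) = min(a, b) on (0.60, 0.31) = 0.31
  → value = 0.3100
Under bounded:
  ¬x3 = 1 − 0.40 = 0.60
  ¬x3 ∨ x3 = min(1, a+b) on (0.60, 0.40) = 1.00
  x1 ∨ x2 = min(1, a+b) on (0.27, 0.31) = 0.58
  x3 ∧ x2 = max(0, a+b−1) on (0.40, 0.31) = 0.00
  (x1 ∨ x2) ∨ (x3 ∧ x2) = min(1, a+b) on (0.58, 0.00) = 0.58
  (¬x3 ∨ x3) ∧ ((x1 ∨ x2) ∨ (x3 ∧ x2)) = max(0, a+b−1) on (1.00, 0.58) = 0.58
  → value = 0.5800
|0.3100 − 0.5800| = 0.270

0.270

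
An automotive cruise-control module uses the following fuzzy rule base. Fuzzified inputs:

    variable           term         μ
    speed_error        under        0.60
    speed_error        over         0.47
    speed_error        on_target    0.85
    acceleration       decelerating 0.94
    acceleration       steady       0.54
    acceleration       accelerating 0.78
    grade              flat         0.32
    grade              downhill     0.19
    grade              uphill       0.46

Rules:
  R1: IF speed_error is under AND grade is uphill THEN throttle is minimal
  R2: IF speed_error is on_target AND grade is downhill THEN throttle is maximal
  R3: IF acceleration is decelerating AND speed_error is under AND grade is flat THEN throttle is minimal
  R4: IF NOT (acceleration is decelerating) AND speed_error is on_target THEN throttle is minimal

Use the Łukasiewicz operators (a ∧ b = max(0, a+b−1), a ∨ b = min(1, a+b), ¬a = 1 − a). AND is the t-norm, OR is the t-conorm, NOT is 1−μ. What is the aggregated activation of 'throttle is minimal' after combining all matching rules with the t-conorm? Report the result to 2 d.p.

R1: under=0.60, uphill=0.46; AND[max(0, a+b−1)] → w = 0.06
R2: on_target=0.85, downhill=0.19; AND[max(0, a+b−1)] → w = 0.04
R3: decelerating=0.94, under=0.60, flat=0.32; AND[max(0, a+b−1)] → w = 0.00
R4: ¬decelerating=1−0.94=0.06, on_target=0.85; AND[max(0, a+b−1)] → w = 0.00
Rules with consequent 'minimal': {R1, R3, R4} → strengths 0.06, 0.00, 0.00
Aggregate via t-conorm [min(1, a+b)]: 0.06

0.06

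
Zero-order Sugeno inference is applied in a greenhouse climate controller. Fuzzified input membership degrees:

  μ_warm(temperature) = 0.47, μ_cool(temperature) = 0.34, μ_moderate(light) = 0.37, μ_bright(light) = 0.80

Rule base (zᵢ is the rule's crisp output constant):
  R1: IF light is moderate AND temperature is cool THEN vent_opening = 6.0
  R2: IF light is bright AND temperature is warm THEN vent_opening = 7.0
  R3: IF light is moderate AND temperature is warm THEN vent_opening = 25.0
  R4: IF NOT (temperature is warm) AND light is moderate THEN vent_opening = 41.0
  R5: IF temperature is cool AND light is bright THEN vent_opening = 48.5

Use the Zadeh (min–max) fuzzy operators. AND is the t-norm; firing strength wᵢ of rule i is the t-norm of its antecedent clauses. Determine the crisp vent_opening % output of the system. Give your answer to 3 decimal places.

R1 (z=6.0): moderate=0.37, cool=0.34; AND[min(a, b)] → w = 0.34
R2 (z=7.0): bright=0.80, warm=0.47; AND[min(a, b)] → w = 0.47
R3 (z=25.0): moderate=0.37, warm=0.47; AND[min(a, b)] → w = 0.37
R4 (z=41.0): ¬warm=1−0.47=0.53, moderate=0.37; AND[min(a, b)] → w = 0.37
R5 (z=48.5): cool=0.34, bright=0.80; AND[min(a, b)] → w = 0.34
Weighted average = (0.34·6.0 + 0.47·7.0 + 0.37·25.0 + 0.37·41.0 + 0.34·48.5) / (0.34 + 0.47 + 0.37 + 0.37 + 0.34)
  = 46.2400 / 1.8900 = 24.466

24.466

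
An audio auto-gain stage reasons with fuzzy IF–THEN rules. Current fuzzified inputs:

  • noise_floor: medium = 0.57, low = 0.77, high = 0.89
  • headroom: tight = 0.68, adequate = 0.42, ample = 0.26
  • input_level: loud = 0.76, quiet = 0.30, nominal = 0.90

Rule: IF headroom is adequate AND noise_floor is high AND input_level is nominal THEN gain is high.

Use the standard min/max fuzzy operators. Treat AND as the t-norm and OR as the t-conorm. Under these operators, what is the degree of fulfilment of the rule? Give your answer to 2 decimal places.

firing strength: adequate=0.42, high=0.89, nominal=0.90; AND[min(a, b)] → w = 0.42

0.42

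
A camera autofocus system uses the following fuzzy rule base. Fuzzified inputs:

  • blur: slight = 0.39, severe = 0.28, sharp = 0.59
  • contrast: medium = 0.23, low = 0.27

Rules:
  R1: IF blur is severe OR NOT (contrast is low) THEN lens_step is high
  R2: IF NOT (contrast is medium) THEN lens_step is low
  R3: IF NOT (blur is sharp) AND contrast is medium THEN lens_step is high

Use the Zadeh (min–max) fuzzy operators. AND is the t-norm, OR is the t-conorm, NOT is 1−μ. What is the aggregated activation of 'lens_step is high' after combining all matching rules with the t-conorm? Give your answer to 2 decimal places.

R1: severe=0.28, ¬low=1−0.27=0.73; OR[max(a, b)] → w = 0.73
R2: ¬medium=1−0.23=0.77 → w = 0.77
R3: ¬sharp=1−0.59=0.41, medium=0.23; AND[min(a, b)] → w = 0.23
Rules with consequent 'high': {R1, R3} → strengths 0.73, 0.23
Aggregate via t-conorm [max(a, b)]: 0.73

0.73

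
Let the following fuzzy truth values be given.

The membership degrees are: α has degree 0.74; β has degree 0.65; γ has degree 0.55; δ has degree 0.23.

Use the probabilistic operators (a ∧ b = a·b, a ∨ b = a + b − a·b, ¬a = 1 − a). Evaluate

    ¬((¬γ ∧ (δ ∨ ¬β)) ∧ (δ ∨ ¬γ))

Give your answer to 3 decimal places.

0.870

¬γ = 1 − 0.5500 = 0.4500
¬β = 1 − 0.6500 = 0.3500
δ ∨ ¬β = a + b − a·b on (0.2300, 0.3500) = 0.4995
¬γ ∧ (δ ∨ ¬β) = a·b on (0.4500, 0.4995) = 0.2248
¬γ = 1 − 0.5500 = 0.4500
δ ∨ ¬γ = a + b − a·b on (0.2300, 0.4500) = 0.5765
(¬γ ∧ (δ ∨ ¬β)) ∧ (δ ∨ ¬γ) = a·b on (0.2248, 0.5765) = 0.1296
¬((¬γ ∧ (δ ∨ ¬β)) ∧ (δ ∨ ¬γ)) = 1 − 0.1296 = 0.8704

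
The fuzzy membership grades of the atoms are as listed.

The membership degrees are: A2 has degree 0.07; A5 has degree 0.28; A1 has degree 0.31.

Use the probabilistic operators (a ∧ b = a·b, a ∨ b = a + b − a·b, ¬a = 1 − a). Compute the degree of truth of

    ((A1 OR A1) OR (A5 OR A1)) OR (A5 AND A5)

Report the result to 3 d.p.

0.782

A1 OR A1 = a + b − a·b on (0.3100, 0.3100) = 0.5239
A5 OR A1 = a + b − a·b on (0.2800, 0.3100) = 0.5032
(A1 OR A1) OR (A5 OR A1) = a + b − a·b on (0.5239, 0.5032) = 0.7635
A5 AND A5 = a·b on (0.2800, 0.2800) = 0.0784
((A1 OR A1) OR (A5 OR A1)) OR (A5 AND A5) = a + b − a·b on (0.7635, 0.0784) = 0.7820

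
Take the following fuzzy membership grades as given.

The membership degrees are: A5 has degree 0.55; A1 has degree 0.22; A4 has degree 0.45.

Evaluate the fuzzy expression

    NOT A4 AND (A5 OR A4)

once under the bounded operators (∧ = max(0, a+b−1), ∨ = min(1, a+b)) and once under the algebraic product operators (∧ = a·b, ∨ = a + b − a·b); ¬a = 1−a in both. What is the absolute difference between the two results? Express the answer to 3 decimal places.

0.136

Under bounded:
  NOT A4 = 1 − 0.45 = 0.55
  A5 OR A4 = min(1, a+b) on (0.55, 0.45) = 1.00
  NOT A4 AND (A5 OR A4) = max(0, a+b−1) on (0.55, 1.00) = 0.55
  → value = 0.5500
Under algebraic product:
  NOT A4 = 1 − 0.4500 = 0.5500
  A5 OR A4 = a + b − a·b on (0.5500, 0.4500) = 0.7525
  NOT A4 AND (A5 OR A4) = a·b on (0.5500, 0.7525) = 0.4139
  → value = 0.4139
|0.5500 − 0.4139| = 0.136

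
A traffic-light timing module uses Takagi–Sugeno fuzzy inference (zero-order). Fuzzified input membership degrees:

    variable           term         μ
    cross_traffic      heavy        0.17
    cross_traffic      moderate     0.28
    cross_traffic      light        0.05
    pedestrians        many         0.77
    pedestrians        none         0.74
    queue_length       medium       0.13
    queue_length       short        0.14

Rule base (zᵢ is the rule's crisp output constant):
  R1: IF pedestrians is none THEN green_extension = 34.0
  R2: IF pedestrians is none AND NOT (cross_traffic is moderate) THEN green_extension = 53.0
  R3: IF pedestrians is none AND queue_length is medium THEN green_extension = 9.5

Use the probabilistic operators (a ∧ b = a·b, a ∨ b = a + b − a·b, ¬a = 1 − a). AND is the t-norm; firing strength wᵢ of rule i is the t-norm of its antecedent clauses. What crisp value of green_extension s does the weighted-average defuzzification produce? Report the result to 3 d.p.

R1 (z=34.0): none=0.74 → w = 0.7400
R2 (z=53.0): none=0.74, ¬moderate=1−0.28=0.72; AND[a·b] → w = 0.5328
R3 (z=9.5): none=0.74, medium=0.13; AND[a·b] → w = 0.0962
Weighted average = (0.7400·34.0 + 0.5328·53.0 + 0.0962·9.5) / (0.7400 + 0.5328 + 0.0962)
  = 54.3123 / 1.3690 = 39.673

39.673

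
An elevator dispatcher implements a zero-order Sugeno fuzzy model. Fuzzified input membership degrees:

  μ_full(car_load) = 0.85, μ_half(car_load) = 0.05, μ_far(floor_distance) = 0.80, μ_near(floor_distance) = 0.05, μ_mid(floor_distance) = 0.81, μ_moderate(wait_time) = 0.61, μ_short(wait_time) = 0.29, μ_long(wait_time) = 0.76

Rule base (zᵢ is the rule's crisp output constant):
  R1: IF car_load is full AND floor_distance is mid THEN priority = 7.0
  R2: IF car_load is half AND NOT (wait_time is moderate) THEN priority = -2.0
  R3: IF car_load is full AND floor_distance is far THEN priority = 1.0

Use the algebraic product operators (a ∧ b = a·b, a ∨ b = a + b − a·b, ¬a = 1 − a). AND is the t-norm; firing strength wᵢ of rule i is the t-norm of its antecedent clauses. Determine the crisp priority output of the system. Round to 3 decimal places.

3.934

R1 (z=7.0): full=0.85, mid=0.81; AND[a·b] → w = 0.6885
R2 (z=-2.0): half=0.05, ¬moderate=1−0.61=0.39; AND[a·b] → w = 0.0195
R3 (z=1.0): full=0.85, far=0.80; AND[a·b] → w = 0.6800
Weighted average = (0.6885·7.0 + 0.0195·-2.0 + 0.6800·1.0) / (0.6885 + 0.0195 + 0.6800)
  = 5.4605 / 1.3880 = 3.934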